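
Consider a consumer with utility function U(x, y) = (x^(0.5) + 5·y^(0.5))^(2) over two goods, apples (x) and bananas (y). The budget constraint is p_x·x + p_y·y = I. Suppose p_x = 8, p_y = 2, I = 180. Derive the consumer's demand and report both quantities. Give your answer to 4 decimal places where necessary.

x* = 0.2228, y* = 89.1089

MRS = MU_x/MU_y = (1/5)·(y/x)^(0.5). Set equal to p_x/p_y.
Solve for the ratio: y/x = [5·p_x/p_y]^(2).
Substitute y = (y/x)·x into the budget: x* = I/(p_x + p_y·(y/x)).
Numerically y/x = 400, so x* = 180/(8 + 2·400) = 0.2228 and y* = 400·0.2228 = 89.1089.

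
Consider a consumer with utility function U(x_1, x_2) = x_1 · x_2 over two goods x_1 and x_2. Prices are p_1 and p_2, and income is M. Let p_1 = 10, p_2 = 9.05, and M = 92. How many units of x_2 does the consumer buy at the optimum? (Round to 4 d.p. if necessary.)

MU_x_1/MU_x_2 = (x_2)/(x_1); tangency sets this equal to p_1/p_2.
Rearranging, p_2·x_2 = p_1·x_1. Substituting into the budget gives p_1·x_1·(1 + 1) = M.
Demand: x_1*(p_1,p_2,M) = 0.5·M/p_1 and x_2* = 0.5·M/p_2.
At p_1=10, p_2=9.05, M=92: x_2* = 0.5·92/9.05 = 5.0829.

x_2* = 5.0829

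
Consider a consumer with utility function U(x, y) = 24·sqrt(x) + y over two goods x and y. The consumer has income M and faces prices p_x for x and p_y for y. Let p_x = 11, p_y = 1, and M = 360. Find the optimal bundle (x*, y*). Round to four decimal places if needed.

MU_x = 12/√x, MU_y = 1. Tangency: 12/√x = p_x/p_y.
Thus x* = (12·p_y/p_x)² — independent of M — with the rest of income spent on y.
Plugging in: x* = (12·1/11)² = 1.1901, y* = 346.9091.

x* = 1.1901, y* = 346.9091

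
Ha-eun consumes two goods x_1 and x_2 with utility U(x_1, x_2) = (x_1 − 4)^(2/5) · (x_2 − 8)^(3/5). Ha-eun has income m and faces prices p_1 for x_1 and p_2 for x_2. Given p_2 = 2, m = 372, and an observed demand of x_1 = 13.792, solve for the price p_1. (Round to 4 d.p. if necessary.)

p_1 = 12.5

This is Cobb-Douglas in (x_1−4, x_2−8): tangency gives 0.4·p_2·(x_2−8) = 0.6·p_1·(x_1−4).
After buying the subsistence bundle (4, 8), a share 0.4 of the remaining income goes to x_1: x_1* = 4 + 0.4·(m − 4p_1 − 8p_2)/p_1.
Set x_1* = 13.792 in the demand function and solve for p_1: p_1 = 12.5.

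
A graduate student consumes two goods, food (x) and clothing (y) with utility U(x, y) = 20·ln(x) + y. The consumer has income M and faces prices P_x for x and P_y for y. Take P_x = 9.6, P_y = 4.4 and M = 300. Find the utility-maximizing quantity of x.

x* = 9.1667

So x*(P_x,P_y) = 20·P_y/P_x, independent of income; and y* = (M − 20·P_y)/P_y.
At the given prices: x* = 20·4.4/9.6 = 9.1667.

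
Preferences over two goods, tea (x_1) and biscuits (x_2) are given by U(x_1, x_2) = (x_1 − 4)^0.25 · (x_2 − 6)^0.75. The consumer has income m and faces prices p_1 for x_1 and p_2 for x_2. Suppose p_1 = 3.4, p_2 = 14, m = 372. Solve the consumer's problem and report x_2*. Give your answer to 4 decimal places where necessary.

x_2* = 20.7

MRS = (1/3)·(x_2−6)/(x_1−4). Tangency with p_1/p_2 gives x_2−6 = 3·(p_1/p_2)·(x_1−4).
Substituting into the budget: x_1* = 4 + 0.25·(m − 4·p_1 − 6·p_2)/p_1, and x_2* = 6 + 0.75·(…)/p_2.
Discretionary income = 372 − 4·3.4 − 6·14 = 274.4; x_2* = 6 + 0.75·274.4/14 = 20.7.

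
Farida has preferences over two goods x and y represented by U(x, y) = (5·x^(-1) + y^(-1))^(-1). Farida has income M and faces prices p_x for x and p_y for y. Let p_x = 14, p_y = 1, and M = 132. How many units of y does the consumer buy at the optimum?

y* = 14.0926

MRS = MU_x/MU_y = 5·(y/x)^(2). Set equal to p_x/p_y.
Solve for the ratio: y/x = [(1/5)·p_x/p_y]^(0.5).
With the ratio pinned down, the budget gives x* = M/(p_x + p_y·(y/x)) and y* = (y/x)·x*.
Numerically y/x = 1.67332, so x* = 132/(14 + 1·1.67332) = 8.422 and y* = 1.67332·8.422 = 14.0926.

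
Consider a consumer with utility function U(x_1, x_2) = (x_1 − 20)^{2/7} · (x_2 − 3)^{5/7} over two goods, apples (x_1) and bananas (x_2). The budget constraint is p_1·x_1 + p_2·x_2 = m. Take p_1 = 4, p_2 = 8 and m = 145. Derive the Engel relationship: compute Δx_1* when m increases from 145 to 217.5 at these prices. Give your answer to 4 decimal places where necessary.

Δx_1* = 5.1786

Discretionary income = 145 − 20·4 − 3·8 = 41; x_1* = 20 + 2/7·41/4 = 22.9286.
At m' = 217.5: x_1* = 28.1071. Change: 28.1071 − 22.9286 = 5.1786.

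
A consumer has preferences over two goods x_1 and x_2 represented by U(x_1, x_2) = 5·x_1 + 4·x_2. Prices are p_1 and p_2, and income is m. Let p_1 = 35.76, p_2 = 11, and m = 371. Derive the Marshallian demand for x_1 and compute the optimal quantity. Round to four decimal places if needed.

x_1* = 0

Perfect substitutes: compare marginal utility per dollar. 5/p_1 vs 4/p_2 → 0.1398 vs 0.3636.
x_2 gives more utility per dollar, so spend all income on x_2: x_2* = m/p_2, x_1* = 0.
Numerically: x_1* = 0, x_2* = 33.7273.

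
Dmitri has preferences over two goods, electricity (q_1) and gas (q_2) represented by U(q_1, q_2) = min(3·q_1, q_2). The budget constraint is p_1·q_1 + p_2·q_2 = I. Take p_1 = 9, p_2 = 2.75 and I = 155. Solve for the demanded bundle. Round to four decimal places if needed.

Leontief preferences: the optimum is at the kink where q_1/1 = q_2/3, i.e. q_2 = 3·q_1.
Budget: p_1·q_1 + p_2·3·q_1 = I, so (p_1 + 3·p_2)·q_1 = I.
Demand: q_1*(p_1,p_2,I) = I/(p_1 + 3·p_2), q_2* = 3·I/(p_1 + 3·p_2).
Here 9 + 3·2.75 = 17.25, giving q_1* = 8.9855 and q_2* = 26.9565.

q_1* = 8.9855, q_2* = 26.9565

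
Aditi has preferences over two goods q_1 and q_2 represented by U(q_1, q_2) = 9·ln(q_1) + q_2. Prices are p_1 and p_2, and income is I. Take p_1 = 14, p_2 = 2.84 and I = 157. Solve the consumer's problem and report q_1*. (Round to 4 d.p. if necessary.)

q_1* = 1.8257

At the given prices: q_1* = 9·2.84/14 = 1.8257.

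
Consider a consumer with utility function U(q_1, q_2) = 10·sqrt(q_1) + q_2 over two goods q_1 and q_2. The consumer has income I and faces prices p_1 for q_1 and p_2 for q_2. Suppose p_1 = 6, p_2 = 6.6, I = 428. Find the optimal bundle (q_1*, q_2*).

Solve: √q_1 = 5·p_2/p_1, so q_1*(p_1,p_2) = (5·p_2/p_1)², and q_2* = (I − p_1·q_1*)/p_2.
Plugging in: q_1* = (5·6.6/6)² = 30.25, q_2* = 37.3485.

q_1* = 30.25, q_2* = 37.3485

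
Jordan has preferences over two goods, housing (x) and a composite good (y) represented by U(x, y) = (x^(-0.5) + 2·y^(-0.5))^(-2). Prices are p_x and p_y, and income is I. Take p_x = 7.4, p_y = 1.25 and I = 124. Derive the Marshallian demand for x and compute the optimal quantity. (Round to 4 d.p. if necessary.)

From the CES first-order condition, (1/2)·(y/x)^(1.5) = p_x/p_y.
Hence y/x = (2·p_x/p_y)^(1/(1.5)), i.e. raised to the 2/3 power.
Substitute y = (y/x)·x into the budget: x* = I/(p_x + p_y·(y/x)).
Numerically y/x = 5.194788, so x* = 124/(7.4 + 1.25·5.194788) = 8.925.

x* = 8.925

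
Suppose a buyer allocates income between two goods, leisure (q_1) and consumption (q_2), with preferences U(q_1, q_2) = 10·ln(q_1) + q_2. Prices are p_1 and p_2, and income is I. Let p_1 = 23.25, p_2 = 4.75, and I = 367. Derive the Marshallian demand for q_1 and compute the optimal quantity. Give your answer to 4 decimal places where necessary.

Set MRS = p_1/p_2: (10/q_1)/1 = p_1/p_2.
So q_1*(p_1,p_2) = 10·p_2/p_1, independent of income; and q_2* = (I − 10·p_2)/p_2.
At the given prices: q_1* = 10·4.75/23.25 = 2.043.

q_1* = 2.043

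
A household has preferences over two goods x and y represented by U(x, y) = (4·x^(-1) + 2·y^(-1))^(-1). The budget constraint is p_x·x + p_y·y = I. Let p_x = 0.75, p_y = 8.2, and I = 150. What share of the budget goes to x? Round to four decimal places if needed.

share on x = 0.2996

MRS = MU_x/MU_y = 2·(y/x)^(2). Set equal to p_x/p_y.
Solve for the ratio: y/x = [(1/2)·p_x/p_y]^(0.5).
With the ratio pinned down, the budget gives x* = I/(p_x + p_y·(y/x)) and y* = (y/x)·x*.
Numerically y/x = 0.21385, so x* = 150/(0.75 + 8.2·0.21385) = 59.9145 and y* = 0.21385·59.9145 = 12.8127.
Expenditure on x: 0.75·59.9145 = 44.9359; share = 0.2996.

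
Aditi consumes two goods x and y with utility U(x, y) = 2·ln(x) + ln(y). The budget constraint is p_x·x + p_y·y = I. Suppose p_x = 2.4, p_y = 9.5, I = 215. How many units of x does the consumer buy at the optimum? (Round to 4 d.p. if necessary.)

x* = 59.7222

Demand: x*(p_x,p_y,I) = 2/3·I/p_x and y* = 1/3·I/p_y.
At p_x=2.4, p_y=9.5, I=215: x* = 2/3·215/2.4 = 59.7222.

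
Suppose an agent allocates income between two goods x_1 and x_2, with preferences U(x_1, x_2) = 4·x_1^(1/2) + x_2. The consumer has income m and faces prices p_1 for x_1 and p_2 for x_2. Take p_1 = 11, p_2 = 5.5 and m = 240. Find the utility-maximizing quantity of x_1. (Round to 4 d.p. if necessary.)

x_1* = 1

Thus x_1* = (2·p_2/p_1)² — independent of m — with the rest of income spent on x_2.
Plugging in: x_1* = (2·5.5/11)² = 1.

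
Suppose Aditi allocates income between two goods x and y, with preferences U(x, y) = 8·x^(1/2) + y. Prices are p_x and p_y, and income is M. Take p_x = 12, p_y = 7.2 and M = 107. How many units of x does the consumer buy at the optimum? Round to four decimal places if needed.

x* = 5.76

Utility is quasi-linear in y; the FOC for x is 4/√x = p_x/p_y.
Thus x* = (4·p_y/p_x)² — independent of M — with the rest of income spent on y.
Plugging in: x* = (4·7.2/12)² = 5.76.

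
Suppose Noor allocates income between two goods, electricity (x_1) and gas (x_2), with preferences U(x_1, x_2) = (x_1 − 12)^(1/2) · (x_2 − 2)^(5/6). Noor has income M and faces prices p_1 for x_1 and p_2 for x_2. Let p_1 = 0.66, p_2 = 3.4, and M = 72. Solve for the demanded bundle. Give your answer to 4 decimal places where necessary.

x_1* = 44.5455, x_2* = 12.5294

Let x_1' = x_1−12, x_2' = x_2−2. MRS = (3/5)·x_2'/x_1' = p_1/p_2.
After buying the subsistence bundle (12, 2), a share 0.375 of the remaining income goes to x_1: x_1* = 12 + 0.375·(M − 12p_1 − 2p_2)/p_1.
Discretionary income = 72 − 12·0.66 − 2·3.4 = 57.28; x_1* = 12 + 0.375·57.28/0.66 = 44.5455; x_2* = 2 + 0.625·57.28/3.4 = 12.5294.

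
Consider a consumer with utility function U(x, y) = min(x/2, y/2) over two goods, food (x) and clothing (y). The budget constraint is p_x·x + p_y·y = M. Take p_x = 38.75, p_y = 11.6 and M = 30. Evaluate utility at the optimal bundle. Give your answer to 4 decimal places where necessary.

With perfect complements, no substitution: consume in ratio x:y = 2:2.
Budget: p_x·x + p_y·x = M, so (2·p_x + 2·p_y)·x = 2·M.
Demand: x*(p_x,p_y,M) = 2·M/(2·p_x + 2·p_y), y* = 2·M/(2·p_x + 2·p_y).
Here 2·38.75 + 2·11.6 = 100.7, giving x* = 0.5958 and y* = 0.5958.
Utility at the optimum: U(0.5958, 0.5958) = 0.2979.

V = 0.2979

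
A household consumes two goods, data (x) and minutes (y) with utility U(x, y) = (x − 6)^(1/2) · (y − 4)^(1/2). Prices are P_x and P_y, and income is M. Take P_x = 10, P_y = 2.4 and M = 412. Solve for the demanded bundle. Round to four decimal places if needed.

x* = 23.12, y* = 75.3333

MRS = (y−4)/(x−6). Tangency with P_x/P_y gives y−4 = (P_x/P_y)·(x−6).
Substituting into the budget: x* = 6 + 0.5·(M − 6·P_x − 4·P_y)/P_x, and y* = 4 + 0.5·(…)/P_y.
Discretionary income = 412 − 6·10 − 4·2.4 = 342.4; x* = 6 + 0.5·342.4/10 = 23.12; y* = 4 + 0.5·342.4/2.4 = 75.3333.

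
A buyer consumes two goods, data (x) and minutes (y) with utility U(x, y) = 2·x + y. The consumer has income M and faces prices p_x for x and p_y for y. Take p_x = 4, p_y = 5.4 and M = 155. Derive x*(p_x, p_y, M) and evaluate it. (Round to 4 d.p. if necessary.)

x* = 38.75

Perfect substitutes: compare marginal utility per dollar. 2/p_x vs 1/p_y → 0.5 vs 0.1852.
x gives more utility per dollar, so spend all income on x: x* = M/p_x, y* = 0.
Numerically: x* = 38.75, y* = 0.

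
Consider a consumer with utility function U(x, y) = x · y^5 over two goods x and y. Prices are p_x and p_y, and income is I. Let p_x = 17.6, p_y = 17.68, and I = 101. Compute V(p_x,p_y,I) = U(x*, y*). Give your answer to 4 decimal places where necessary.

Demand: x*(p_x,p_y,I) = 1/6·I/p_x and y* = 5/6·I/p_y.
At p_x=17.6, p_y=17.68, I=101: x* = 1/6·101/17.6 = 0.9564, y* = 4.7606.
Utility at the optimum: U(0.9564, 4.7606) = 2338.5507.

V = 2338.5507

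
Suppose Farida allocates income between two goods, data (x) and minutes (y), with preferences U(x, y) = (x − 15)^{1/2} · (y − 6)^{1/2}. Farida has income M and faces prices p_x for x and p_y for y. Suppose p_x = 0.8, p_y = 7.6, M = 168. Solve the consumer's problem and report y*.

y* = 13.2632

This is Cobb-Douglas in (x−15, y−6): tangency gives 0.5·p_y·(y−6) = 0.5·p_x·(x−15).
Substituting into the budget: x* = 15 + 0.5·(M − 15·p_x − 6·p_y)/p_x, and y* = 6 + 0.5·(…)/p_y.
Discretionary income = 168 − 15·0.8 − 6·7.6 = 110.4; y* = 6 + 0.5·110.4/7.6 = 13.2632.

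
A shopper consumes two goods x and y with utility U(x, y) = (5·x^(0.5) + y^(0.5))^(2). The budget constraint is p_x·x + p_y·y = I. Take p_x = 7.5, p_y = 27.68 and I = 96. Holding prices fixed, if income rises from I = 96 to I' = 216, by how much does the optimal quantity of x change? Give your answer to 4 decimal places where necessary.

Δx* = 15.8284

MRS = MU_x/MU_y = 5·(y/x)^(0.5). Set equal to p_x/p_y.
Hence y/x = ((1/5)·p_x/p_y)^(1/(0.5)), i.e. raised to the 2 power.
With the ratio pinned down, the budget gives x* = I/(p_x + p_y·(y/x)) and y* = (y/x)·x*.
Numerically y/x = 0.002937, so x* = 96/(7.5 + 27.68·0.002937) = 12.6628.
At I' = 216: x* = 28.4912. Change: 28.4912 − 12.6628 = 15.8284.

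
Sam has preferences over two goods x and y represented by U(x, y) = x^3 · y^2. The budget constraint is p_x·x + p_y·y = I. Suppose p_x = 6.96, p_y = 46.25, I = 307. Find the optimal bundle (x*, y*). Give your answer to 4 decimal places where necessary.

Demand: x*(p_x,p_y,I) = 0.6·I/p_x and y* = 0.4·I/p_y.
At p_x=6.96, p_y=46.25, I=307: x* = 0.6·307/6.96 = 26.4655, y* = 2.6551.

x* = 26.4655, y* = 2.6551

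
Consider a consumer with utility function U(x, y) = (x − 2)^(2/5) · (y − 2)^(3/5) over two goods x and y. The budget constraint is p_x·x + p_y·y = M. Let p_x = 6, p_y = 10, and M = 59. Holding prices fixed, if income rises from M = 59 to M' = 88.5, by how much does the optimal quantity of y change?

MRS = (2/3)·(y−2)/(x−2). Tangency with p_x/p_y gives y−2 = (3/2)·(p_x/p_y)·(x−2).
After buying the subsistence bundle (2, 2), a share 0.4 of the remaining income goes to x: x* = 2 + 0.4·(M − 2p_x − 2p_y)/p_x.
Discretionary income = 59 − 2·6 − 2·10 = 27; y* = 2 + 0.6·27/10 = 3.62.
At M' = 88.5: y* = 5.39. Change: 5.39 − 3.62 = 1.77.

Δy* = 1.77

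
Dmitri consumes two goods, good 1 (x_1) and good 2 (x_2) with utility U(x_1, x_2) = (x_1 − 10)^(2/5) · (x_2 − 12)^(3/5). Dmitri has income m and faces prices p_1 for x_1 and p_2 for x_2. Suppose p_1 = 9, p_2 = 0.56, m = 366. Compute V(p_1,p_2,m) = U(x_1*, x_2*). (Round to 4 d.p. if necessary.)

Let x_1' = x_1−10, x_2' = x_2−12. MRS = (2/3)·x_2'/x_1' = p_1/p_2.
Substituting into the budget: x_1* = 10 + 0.4·(m − 10·p_1 − 12·p_2)/p_1, and x_2* = 12 + 0.6·(…)/p_2.
Discretionary income = 366 − 10·9 − 12·0.56 = 269.28; x_1* = 10 + 0.4·269.28/9 = 21.968; x_2* = 12 + 0.6·269.28/0.56 = 300.5143.
Utility at the optimum: U(21.968, 300.5143) = 80.781.

V = 80.781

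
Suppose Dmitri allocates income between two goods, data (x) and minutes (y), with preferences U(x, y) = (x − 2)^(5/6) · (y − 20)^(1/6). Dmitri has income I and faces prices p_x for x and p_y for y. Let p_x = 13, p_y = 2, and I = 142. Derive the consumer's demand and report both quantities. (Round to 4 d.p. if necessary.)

Let x' = x−2, y' = y−20. MRS = 5·y'/x' = p_x/p_y.
Substituting into the budget: x* = 2 + 5/6·(I − 2·p_x − 20·p_y)/p_x, and y* = 20 + 1/6·(…)/p_y.
Discretionary income = 142 − 2·13 − 20·2 = 76; x* = 2 + 5/6·76/13 = 6.8718; y* = 20 + 1/6·76/2 = 26.3333.

x* = 6.8718, y* = 26.3333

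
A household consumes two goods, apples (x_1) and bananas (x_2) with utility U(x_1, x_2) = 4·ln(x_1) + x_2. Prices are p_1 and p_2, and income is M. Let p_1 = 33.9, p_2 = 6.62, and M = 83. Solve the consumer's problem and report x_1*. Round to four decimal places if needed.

x_1* = 0.7811

MU_x_1 = 4/x_1, MU_x_2 = 1. Tangency: 4/x_1 = p_1/p_2.
So x_1*(p_1,p_2) = 4·p_2/p_1, independent of income; and x_2* = (M − 4·p_2)/p_2.
At the given prices: x_1* = 4·6.62/33.9 = 0.7811.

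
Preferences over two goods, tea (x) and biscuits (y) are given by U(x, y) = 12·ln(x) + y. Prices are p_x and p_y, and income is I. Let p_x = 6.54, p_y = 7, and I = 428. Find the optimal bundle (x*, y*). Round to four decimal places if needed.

x* = 12.844, y* = 49.1429

So x*(p_x,p_y) = 12·p_y/p_x, independent of income; and y* = (I − 12·p_y)/p_y.
At the given prices: x* = 12·7/6.54 = 12.844, and y* = 49.1429.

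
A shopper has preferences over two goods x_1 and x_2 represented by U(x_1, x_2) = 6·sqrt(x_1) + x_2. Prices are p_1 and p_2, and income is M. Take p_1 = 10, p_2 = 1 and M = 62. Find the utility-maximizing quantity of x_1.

Utility is quasi-linear in x_2; the FOC for x_1 is 3/√x_1 = p_1/p_2.
Thus x_1* = (3·p_2/p_1)² — independent of M — with the rest of income spent on x_2.
Plugging in: x_1* = (3·1/10)² = 0.09.

x_1* = 0.09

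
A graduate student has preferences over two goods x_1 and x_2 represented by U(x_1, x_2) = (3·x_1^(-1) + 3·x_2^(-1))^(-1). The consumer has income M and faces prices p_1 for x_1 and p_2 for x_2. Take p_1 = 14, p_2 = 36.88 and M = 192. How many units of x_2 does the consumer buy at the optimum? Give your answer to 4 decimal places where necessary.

From the CES first-order condition, (x_2/x_1)^(2) = p_1/p_2.
Hence x_2/x_1 = (p_1/p_2)^(1/(2)), i.e. raised to the 0.5 power.
With the ratio pinned down, the budget gives x_1* = M/(p_1 + p_2·(x_2/x_1)) and x_2* = (x_2/x_1)·x_1*.
Numerically x_2/x_1 = 0.616125, so x_1* = 192/(14 + 36.88·0.616125) = 5.2284 and x_2* = 0.616125·5.2284 = 3.2213.

x_2* = 3.2213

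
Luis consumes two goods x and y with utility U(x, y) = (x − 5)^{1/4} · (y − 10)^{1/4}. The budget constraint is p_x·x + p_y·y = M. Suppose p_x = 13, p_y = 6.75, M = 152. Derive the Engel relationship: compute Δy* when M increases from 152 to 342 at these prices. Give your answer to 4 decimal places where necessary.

This is Cobb-Douglas in (x−5, y−10): tangency gives 0.25·p_y·(y−10) = 0.25·p_x·(x−5).
After buying the subsistence bundle (5, 10), a share 0.5 of the remaining income goes to x: x* = 5 + 0.5·(M − 5p_x − 10p_y)/p_x.
Discretionary income = 152 − 5·13 − 10·6.75 = 19.5; y* = 10 + 0.5·19.5/6.75 = 11.4444.
At M' = 342: y* = 25.5185. Change: 25.5185 − 11.4444 = 14.0741.

Δy* = 14.0741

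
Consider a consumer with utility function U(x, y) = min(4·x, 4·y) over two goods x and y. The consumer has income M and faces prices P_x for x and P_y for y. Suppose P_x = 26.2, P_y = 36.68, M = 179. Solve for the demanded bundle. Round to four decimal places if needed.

x* = 2.8467, y* = 2.8467

Leontief preferences: the optimum is at the kink where x/4 = y/4, i.e. y = x.
Budget: P_x·x + P_y·x = M, so (4·P_x + 4·P_y)·x = 4·M.
Demand: x*(P_x,P_y,M) = 4·M/(4·P_x + 4·P_y), y* = 4·M/(4·P_x + 4·P_y).
Here 4·26.2 + 4·36.68 = 251.52, giving x* = 2.8467 and y* = 2.8467.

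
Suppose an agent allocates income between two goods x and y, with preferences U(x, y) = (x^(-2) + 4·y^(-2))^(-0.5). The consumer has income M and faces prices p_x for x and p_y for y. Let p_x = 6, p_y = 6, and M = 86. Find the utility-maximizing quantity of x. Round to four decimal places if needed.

MRS = MU_x/MU_y = (1/4)·(y/x)^(3). Set equal to p_x/p_y.
Solve for the ratio: y/x = [4·p_x/p_y]^(1/3).
Substitute y = (y/x)·x into the budget: x* = M/(p_x + p_y·(y/x)).
Numerically y/x = 1.587401, so x* = 86/(6 + 6·1.587401) = 5.5397.

x* = 5.5397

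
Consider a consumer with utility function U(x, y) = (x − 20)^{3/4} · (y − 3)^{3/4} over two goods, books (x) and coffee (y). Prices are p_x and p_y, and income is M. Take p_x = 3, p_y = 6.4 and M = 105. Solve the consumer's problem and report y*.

y* = 5.0156

MRS = (y−3)/(x−20). Tangency with p_x/p_y gives y−3 = (p_x/p_y)·(x−20).
Substituting into the budget: x* = 20 + 0.5·(M − 20·p_x − 3·p_y)/p_x, and y* = 3 + 0.5·(…)/p_y.
Discretionary income = 105 − 20·3 − 3·6.4 = 25.8; y* = 3 + 0.5·25.8/6.4 = 5.0156.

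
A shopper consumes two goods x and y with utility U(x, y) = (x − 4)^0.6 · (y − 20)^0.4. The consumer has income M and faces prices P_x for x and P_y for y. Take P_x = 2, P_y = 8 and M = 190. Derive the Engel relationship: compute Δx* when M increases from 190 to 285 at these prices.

Δx* = 28.5

Let x' = x−4, y' = y−20. MRS = (3/2)·y'/x' = P_x/P_y.
After buying the subsistence bundle (4, 20), a share 0.6 of the remaining income goes to x: x* = 4 + 0.6·(M − 4P_x − 20P_y)/P_x.
Discretionary income = 190 − 4·2 − 20·8 = 22; x* = 4 + 0.6·22/2 = 10.6.
At M' = 285: x* = 39.1. Change: 39.1 − 10.6 = 28.5.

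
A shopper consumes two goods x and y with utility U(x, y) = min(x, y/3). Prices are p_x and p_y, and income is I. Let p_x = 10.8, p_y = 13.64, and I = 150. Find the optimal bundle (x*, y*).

x* = 2.9002, y* = 8.7007

With perfect complements, no substitution: consume in ratio x:y = 1:3.
Budget: p_x·x + p_y·3·x = I, so (p_x + 3·p_y)·x = I.
Demand: x*(p_x,p_y,I) = I/(p_x + 3·p_y), y* = 3·I/(p_x + 3·p_y).
Here 10.8 + 3·13.64 = 51.72, giving x* = 2.9002 and y* = 8.7007.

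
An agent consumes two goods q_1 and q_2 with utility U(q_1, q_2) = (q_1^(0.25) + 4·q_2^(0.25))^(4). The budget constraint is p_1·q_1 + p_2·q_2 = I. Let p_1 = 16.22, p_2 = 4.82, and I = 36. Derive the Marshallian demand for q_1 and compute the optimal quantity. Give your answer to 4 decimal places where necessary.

q_1* = 0.2111

MRS = MU_q_1/MU_q_2 = (1/4)·(q_2/q_1)^(0.75). Set equal to p_1/p_2.
Solve for the ratio: q_2/q_1 = [4·p_1/p_2]^(4/3).
Substitute q_2 = (q_2/q_1)·q_1 into the budget: q_1* = I/(p_1 + p_2·(q_2/q_1)).
Numerically q_2/q_1 = 32.019784, so q_1* = 36/(16.22 + 4.82·32.019784) = 0.2111.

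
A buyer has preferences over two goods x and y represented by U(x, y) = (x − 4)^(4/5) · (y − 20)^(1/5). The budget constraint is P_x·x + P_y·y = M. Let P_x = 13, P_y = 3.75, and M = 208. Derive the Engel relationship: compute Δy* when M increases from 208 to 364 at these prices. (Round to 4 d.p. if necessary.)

Let x' = x−4, y' = y−20. MRS = 4·y'/x' = P_x/P_y.
After buying the subsistence bundle (4, 20), a share 0.8 of the remaining income goes to x: x* = 4 + 0.8·(M − 4P_x − 20P_y)/P_x.
Discretionary income = 208 − 4·13 − 20·3.75 = 81; y* = 20 + 0.2·81/3.75 = 24.32.
At M' = 364: y* = 32.64. Change: 32.64 − 24.32 = 8.32.

Δy* = 8.32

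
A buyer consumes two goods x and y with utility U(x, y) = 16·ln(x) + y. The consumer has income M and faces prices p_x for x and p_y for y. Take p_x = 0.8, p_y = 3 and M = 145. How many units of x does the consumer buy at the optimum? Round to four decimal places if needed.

x* = 60

So x*(p_x,p_y) = 16·p_y/p_x, independent of income; and y* = (M − 16·p_y)/p_y.
At the given prices: x* = 16·3/0.8 = 60.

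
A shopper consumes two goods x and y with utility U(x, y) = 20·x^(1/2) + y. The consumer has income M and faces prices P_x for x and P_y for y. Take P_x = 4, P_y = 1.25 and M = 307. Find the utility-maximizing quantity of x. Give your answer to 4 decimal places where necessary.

Set MRS = P_x/P_y: 10·x^(−1/2) = P_x/P_y.
Solve: √x = 10·P_y/P_x, so x*(P_x,P_y) = (10·P_y/P_x)², and y* = (M − P_x·x*)/P_y.
Plugging in: x* = (10·1.25/4)² = 9.7656.

x* = 9.7656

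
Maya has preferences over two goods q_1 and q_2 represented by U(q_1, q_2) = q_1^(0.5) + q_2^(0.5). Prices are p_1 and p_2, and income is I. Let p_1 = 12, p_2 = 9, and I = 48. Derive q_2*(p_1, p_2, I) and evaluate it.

MU_q_1 ∝ q_1^(-0.5), MU_q_2 ∝ q_2^(-0.5), so MRS = (q_2/q_1)^(0.5) = p_1/p_2.
Hence q_2/q_1 = (p_1/p_2)^(1/(0.5)), i.e. raised to the 2 power.
With the ratio pinned down, the budget gives q_1* = I/(p_1 + p_2·(q_2/q_1)) and q_2* = (q_2/q_1)·q_1*.
Numerically q_2/q_1 = 1.777778, so q_1* = 48/(12 + 9·1.777778) = 1.7143 and q_2* = 1.777778·1.7143 = 3.0476.

q_2* = 3.0476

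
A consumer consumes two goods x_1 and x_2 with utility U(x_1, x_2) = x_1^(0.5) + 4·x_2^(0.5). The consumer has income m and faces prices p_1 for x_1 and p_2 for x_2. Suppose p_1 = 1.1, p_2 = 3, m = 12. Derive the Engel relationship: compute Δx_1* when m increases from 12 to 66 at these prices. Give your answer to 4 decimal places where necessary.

Δx_1* = 7.1492

MU_x_1 ∝ x_1^(-0.5), MU_x_2 ∝ 4·x_2^(-0.5), so MRS = (1/4)·(x_2/x_1)^(0.5) = p_1/p_2.
Solve for the ratio: x_2/x_1 = [4·p_1/p_2]^(2).
Substitute x_2 = (x_2/x_1)·x_1 into the budget: x_1* = m/(p_1 + p_2·(x_2/x_1)).
Numerically x_2/x_1 = 2.151111, so x_1* = 12/(1.1 + 3·2.151111) = 1.5887.
At m' = 66: x_1* = 8.7379. Change: 8.7379 − 1.5887 = 7.1492.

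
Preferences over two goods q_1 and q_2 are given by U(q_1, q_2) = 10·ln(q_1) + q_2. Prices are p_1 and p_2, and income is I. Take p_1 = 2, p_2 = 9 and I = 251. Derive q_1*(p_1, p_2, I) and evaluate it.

q_1* = 45

Set MRS = p_1/p_2: (10/q_1)/1 = p_1/p_2.
So q_1*(p_1,p_2) = 10·p_2/p_1, independent of income; and q_2* = (I − 10·p_2)/p_2.
At the given prices: q_1* = 10·9/2 = 45.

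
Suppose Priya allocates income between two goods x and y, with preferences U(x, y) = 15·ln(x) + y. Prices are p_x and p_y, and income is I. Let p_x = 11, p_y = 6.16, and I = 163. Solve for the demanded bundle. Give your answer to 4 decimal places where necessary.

Set MRS = p_x/p_y: (15/x)/1 = p_x/p_y.
So x*(p_x,p_y) = 15·p_y/p_x, independent of income; and y* = (I − 15·p_y)/p_y.
At the given prices: x* = 15·6.16/11 = 8.4, and y* = 11.461.

x* = 8.4, y* = 11.461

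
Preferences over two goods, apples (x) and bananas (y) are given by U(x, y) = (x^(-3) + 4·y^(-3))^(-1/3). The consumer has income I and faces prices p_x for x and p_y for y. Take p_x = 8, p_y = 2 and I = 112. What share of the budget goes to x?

MU_x ∝ x^(-4), MU_y ∝ 4·y^(-4), so MRS = (1/4)·(y/x)^(4) = p_x/p_y.
Solve for the ratio: y/x = [4·p_x/p_y]^(0.25).
With the ratio pinned down, the budget gives x* = I/(p_x + p_y·(y/x)) and y* = (y/x)·x*.
Numerically y/x = 2, so x* = 112/(8 + 2·2) = 9.3333 and y* = 2·9.3333 = 18.6667.
Expenditure on x: 8·9.3333 = 74.6667; share = 0.6667.

share on x = 0.6667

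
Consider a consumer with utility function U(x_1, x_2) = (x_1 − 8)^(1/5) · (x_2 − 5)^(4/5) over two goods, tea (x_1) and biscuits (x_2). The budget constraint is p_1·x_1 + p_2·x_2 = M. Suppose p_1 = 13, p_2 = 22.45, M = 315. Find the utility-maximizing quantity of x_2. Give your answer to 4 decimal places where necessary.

Discretionary income = 315 − 8·13 − 5·22.45 = 98.75; x_2* = 5 + 0.8·98.75/22.45 = 8.5189.

x_2* = 8.5189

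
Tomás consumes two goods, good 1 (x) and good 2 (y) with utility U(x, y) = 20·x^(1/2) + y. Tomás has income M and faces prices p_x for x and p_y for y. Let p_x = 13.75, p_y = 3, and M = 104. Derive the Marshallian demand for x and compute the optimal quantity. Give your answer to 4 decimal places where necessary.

x* = 4.7603

MU_x = 10/√x, MU_y = 1. Tangency: 10/√x = p_x/p_y.
Thus x* = (10·p_y/p_x)² — independent of M — with the rest of income spent on y.
Plugging in: x* = (10·3/13.75)² = 4.7603.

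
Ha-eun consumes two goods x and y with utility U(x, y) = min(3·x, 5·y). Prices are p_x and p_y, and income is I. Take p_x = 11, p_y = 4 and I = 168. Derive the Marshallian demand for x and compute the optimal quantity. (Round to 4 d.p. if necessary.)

Leontief preferences: the optimum is at the kink where x/5 = y/3, i.e. y = (3/5)·x.
Budget: p_x·x + p_y·(3/5)·x = I, so (5·p_x + 3·p_y)·x = 5·I.
Demand: x*(p_x,p_y,I) = 5·I/(5·p_x + 3·p_y), y* = 3·I/(5·p_x + 3·p_y).
Here 5·11 + 3·4 = 67, giving x* = 12.5373.

x* = 12.5373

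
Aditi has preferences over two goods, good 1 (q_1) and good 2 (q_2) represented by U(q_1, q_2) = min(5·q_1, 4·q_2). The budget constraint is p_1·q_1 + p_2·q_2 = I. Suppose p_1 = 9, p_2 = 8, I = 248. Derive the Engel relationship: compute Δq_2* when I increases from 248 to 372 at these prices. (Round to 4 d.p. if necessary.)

Here 4·9 + 5·8 = 76, giving q_2* = 16.3158.
At I' = 372: q_2* = 24.4737. Change: 24.4737 − 16.3158 = 8.1579.

Δq_2* = 8.1579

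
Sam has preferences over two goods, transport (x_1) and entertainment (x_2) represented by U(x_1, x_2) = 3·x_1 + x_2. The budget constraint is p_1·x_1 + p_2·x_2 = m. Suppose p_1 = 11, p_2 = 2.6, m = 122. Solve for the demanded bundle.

x_1* = 0, x_2* = 46.9231

Linear utility — the consumer picks whichever good has higher MU/price: 3/11 = 0.2727 vs 1/2.6 = 0.3846.
x_2 gives more utility per dollar, so spend all income on x_2: x_2* = m/p_2, x_1* = 0.
Numerically: x_1* = 0, x_2* = 46.9231.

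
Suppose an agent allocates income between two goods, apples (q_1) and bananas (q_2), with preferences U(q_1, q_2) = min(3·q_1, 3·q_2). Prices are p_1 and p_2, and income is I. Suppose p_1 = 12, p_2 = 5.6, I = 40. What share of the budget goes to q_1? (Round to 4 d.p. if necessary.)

With perfect complements, no substitution: consume in ratio q_1:q_2 = 3:3.
Budget: p_1·q_1 + p_2·q_1 = I, so (3·p_1 + 3·p_2)·q_1 = 3·I.
Demand: q_1*(p_1,p_2,I) = 3·I/(3·p_1 + 3·p_2), q_2* = 3·I/(3·p_1 + 3·p_2).
Here 3·12 + 3·5.6 = 52.8, giving q_1* = 2.2727 and q_2* = 2.2727.
Expenditure on q_1: 12·2.2727 = 27.2727; share = 0.6818.

share on q_1 = 0.6818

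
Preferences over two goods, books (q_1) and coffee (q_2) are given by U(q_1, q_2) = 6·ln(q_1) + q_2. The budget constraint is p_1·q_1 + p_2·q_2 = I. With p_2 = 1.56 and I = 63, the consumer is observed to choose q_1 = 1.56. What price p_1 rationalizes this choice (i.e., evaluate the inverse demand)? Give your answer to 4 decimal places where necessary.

p_1 = 6

MU_q_1 = 6/q_1, MU_q_2 = 1. Tangency: 6/q_1 = p_1/p_2.
So q_1*(p_1,p_2) = 6·p_2/p_1, independent of income; and q_2* = (I − 6·p_2)/p_2.
Set q_1* = 1.56 in the demand function and solve for p_1: p_1 = 6.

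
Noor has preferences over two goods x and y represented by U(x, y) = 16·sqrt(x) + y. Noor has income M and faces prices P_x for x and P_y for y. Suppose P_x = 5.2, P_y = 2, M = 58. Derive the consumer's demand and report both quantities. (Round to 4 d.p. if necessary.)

Set MRS = P_x/P_y: 8·x^(−1/2) = P_x/P_y.
Thus x* = (8·P_y/P_x)² — independent of M — with the rest of income spent on y.
Plugging in: x* = (8·2/5.2)² = 9.4675, y* = 4.3846.

x* = 9.4675, y* = 4.3846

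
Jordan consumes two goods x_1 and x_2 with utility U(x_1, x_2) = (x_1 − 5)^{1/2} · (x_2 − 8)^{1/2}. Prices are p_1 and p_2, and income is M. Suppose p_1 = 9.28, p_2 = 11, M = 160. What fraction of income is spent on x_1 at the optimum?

After buying the subsistence bundle (5, 8), a share 0.5 of the remaining income goes to x_1: x_1* = 5 + 0.5·(M − 5p_1 − 8p_2)/p_1.
Discretionary income = 160 − 5·9.28 − 8·11 = 25.6; x_1* = 5 + 0.5·25.6/9.28 = 6.3793; x_2* = 8 + 0.5·25.6/11 = 9.1636.
Expenditure on x_1: 9.28·6.3793 = 59.2; share = 0.37.

share on x_1 = 0.37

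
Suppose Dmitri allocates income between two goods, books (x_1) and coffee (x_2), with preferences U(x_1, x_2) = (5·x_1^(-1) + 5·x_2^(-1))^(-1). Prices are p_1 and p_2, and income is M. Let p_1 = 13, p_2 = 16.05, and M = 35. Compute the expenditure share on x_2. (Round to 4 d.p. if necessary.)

share on x_2 = 0.5263

MU_x_1 ∝ 5·x_1^(-2), MU_x_2 ∝ 5·x_2^(-2), so MRS = (x_2/x_1)^(2) = p_1/p_2.
Solve for the ratio: x_2/x_1 = [p_1/p_2]^(0.5).
Substitute x_2 = (x_2/x_1)·x_1 into the budget: x_1* = M/(p_1 + p_2·(x_2/x_1)).
Numerically x_2/x_1 = 0.899983, so x_1* = 35/(13 + 16.05·0.899983) = 1.2753 and x_2* = 0.899983·1.2753 = 1.1477.
Expenditure on x_2: 16.05·1.1477 = 18.4212; share = 0.5263.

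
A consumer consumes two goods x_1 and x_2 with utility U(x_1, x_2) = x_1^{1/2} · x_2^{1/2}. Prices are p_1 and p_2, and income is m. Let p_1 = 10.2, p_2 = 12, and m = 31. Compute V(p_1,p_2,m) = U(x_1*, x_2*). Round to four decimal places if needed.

V = 1.401

The MRS is x_2/x_1. Set MRS = p_1/p_2.
So 0.5·p_2·x_2 = 0.5·p_1·x_1; combined with the budget, a share 0.5 of income goes to x_1.
Demand: x_1*(p_1,p_2,m) = 0.5·m/p_1 and x_2* = 0.5·m/p_2.
At p_1=10.2, p_2=12, m=31: x_1* = 0.5·31/10.2 = 1.5196, x_2* = 1.2917.
Utility at the optimum: U(1.5196, 1.2917) = 1.401.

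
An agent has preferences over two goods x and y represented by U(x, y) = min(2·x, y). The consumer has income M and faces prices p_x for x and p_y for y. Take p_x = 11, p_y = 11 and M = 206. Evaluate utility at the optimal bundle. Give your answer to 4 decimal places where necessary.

V = 12.4848

Leontief preferences: the optimum is at the kink where x/1 = y/2, i.e. y = 2·x.
Budget: p_x·x + p_y·2·x = M, so (p_x + 2·p_y)·x = M.
Demand: x*(p_x,p_y,M) = M/(p_x + 2·p_y), y* = 2·M/(p_x + 2·p_y).
Here 11 + 2·11 = 33, giving x* = 6.2424 and y* = 12.4848.
Utility at the optimum: U(6.2424, 12.4848) = 12.4848.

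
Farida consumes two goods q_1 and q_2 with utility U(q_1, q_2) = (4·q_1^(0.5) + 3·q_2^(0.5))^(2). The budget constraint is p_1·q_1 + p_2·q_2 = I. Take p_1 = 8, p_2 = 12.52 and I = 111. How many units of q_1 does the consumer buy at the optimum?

q_1* = 10.2065

From the CES first-order condition, (4/3)·(q_2/q_1)^(0.5) = p_1/p_2.
Hence q_2/q_1 = ((3/4)·p_1/p_2)^(1/(0.5)), i.e. raised to the 2 power.
With the ratio pinned down, the budget gives q_1* = I/(p_1 + p_2·(q_2/q_1)) and q_2* = (q_2/q_1)·q_1*.
Numerically q_2/q_1 = 0.229664, so q_1* = 111/(8 + 12.52·0.229664) = 10.2065.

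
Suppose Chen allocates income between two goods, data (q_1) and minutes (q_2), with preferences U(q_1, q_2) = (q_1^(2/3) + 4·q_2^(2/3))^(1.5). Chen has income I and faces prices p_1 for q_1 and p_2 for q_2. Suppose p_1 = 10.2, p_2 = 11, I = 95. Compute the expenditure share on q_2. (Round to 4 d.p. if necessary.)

share on q_2 = 0.9822

MU_q_1 ∝ q_1^(-1/3), MU_q_2 ∝ 4·q_2^(-1/3), so MRS = (1/4)·(q_2/q_1)^(1/3) = p_1/p_2.
Solve for the ratio: q_2/q_1 = [4·p_1/p_2]^(3).
Substitute q_2 = (q_2/q_1)·q_1 into the budget: q_1* = I/(p_1 + p_2·(q_2/q_1)).
Numerically q_2/q_1 = 51.027282, so q_1* = 95/(10.2 + 11·51.027282) = 0.1662 and q_2* = 51.027282·0.1662 = 8.4822.
Expenditure on q_2: 11·8.4822 = 93.3045; share = 0.9822.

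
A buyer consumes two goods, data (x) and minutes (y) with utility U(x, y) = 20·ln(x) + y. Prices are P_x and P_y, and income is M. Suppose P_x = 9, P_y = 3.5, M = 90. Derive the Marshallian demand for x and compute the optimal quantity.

x* = 7.7778

MU_x = 20/x, MU_y = 1. Tangency: 20/x = P_x/P_y.
So x*(P_x,P_y) = 20·P_y/P_x, independent of income; and y* = (M − 20·P_y)/P_y.
At the given prices: x* = 20·3.5/9 = 7.7778.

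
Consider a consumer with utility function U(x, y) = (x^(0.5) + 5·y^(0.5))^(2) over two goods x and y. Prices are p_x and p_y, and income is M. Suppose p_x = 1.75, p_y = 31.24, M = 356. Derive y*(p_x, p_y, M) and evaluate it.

y* = 6.6483

From the CES first-order condition, (1/5)·(y/x)^(0.5) = p_x/p_y.
Hence y/x = (5·p_x/p_y)^(1/(0.5)), i.e. raised to the 2 power.
Substitute y = (y/x)·x into the budget: x* = M/(p_x + p_y·(y/x)).
Numerically y/x = 0.07845, so x* = 356/(1.75 + 31.24·0.07845) = 84.7461 and y* = 0.07845·84.7461 = 6.6483.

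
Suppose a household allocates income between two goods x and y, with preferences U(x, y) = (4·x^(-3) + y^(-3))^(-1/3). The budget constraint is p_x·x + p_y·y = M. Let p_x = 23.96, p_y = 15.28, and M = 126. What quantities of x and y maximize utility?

x* = 3.4951, y* = 2.7656

MU_x ∝ 4·x^(-4), MU_y ∝ y^(-4), so MRS = 4·(y/x)^(4) = p_x/p_y.
Hence y/x = ((1/4)·p_x/p_y)^(1/(4)), i.e. raised to the 0.25 power.
With the ratio pinned down, the budget gives x* = M/(p_x + p_y·(y/x)) and y* = (y/x)·x*.
Numerically y/x = 0.791272, so x* = 126/(23.96 + 15.28·0.791272) = 3.4951 and y* = 0.791272·3.4951 = 2.7656.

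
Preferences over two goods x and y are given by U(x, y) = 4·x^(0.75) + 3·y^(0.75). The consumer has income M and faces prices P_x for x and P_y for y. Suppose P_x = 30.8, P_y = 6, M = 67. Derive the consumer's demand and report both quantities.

From the CES first-order condition, (4/3)·(y/x)^(0.25) = P_x/P_y.
Hence y/x = ((3/4)·P_x/P_y)^(1/(0.25)), i.e. raised to the 4 power.
With the ratio pinned down, the budget gives x* = M/(P_x + P_y·(y/x)) and y* = (y/x)·x*.
Numerically y/x = 219.706506, so x* = 67/(30.8 + 6·219.706506) = 0.0497 and y* = 219.706506·0.0497 = 10.9117.

x* = 0.0497, y* = 10.9117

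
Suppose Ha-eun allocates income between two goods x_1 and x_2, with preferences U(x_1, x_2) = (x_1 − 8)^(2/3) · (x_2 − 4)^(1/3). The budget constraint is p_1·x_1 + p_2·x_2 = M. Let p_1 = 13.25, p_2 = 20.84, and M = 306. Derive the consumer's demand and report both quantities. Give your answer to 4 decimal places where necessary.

Let x_1' = x_1−8, x_2' = x_2−4. MRS = 2·x_2'/x_1' = p_1/p_2.
After buying the subsistence bundle (8, 4), a share 2/3 of the remaining income goes to x_1: x_1* = 8 + 2/3·(M − 8p_1 − 4p_2)/p_1.
Discretionary income = 306 − 8·13.25 − 4·20.84 = 116.64; x_1* = 8 + 2/3·116.64/13.25 = 13.8687; x_2* = 4 + 1/3·116.64/20.84 = 5.8656.

x_1* = 13.8687, x_2* = 5.8656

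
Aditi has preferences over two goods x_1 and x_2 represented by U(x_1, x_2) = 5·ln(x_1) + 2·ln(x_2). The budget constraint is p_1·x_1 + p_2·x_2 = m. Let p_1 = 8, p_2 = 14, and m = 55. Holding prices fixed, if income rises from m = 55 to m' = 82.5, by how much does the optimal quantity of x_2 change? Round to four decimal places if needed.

Tangency: MRS = (5/2)·x_2/x_1 = p_1/p_2.
Rearranging, p_2·x_2 = (2/5)·p_1·x_1. Substituting into the budget gives p_1·x_1·(1 + (2/5)) = m.
Demand: x_1*(p_1,p_2,m) = 5/7·m/p_1 and x_2* = 2/7·m/p_2.
At p_1=8, p_2=14, m=55: x_2* = 2/7·55/14 = 1.1224.
At m' = 82.5: x_2* = 1.6837. Change: 1.6837 − 1.1224 = 0.5612.

Δx_2* = 0.5612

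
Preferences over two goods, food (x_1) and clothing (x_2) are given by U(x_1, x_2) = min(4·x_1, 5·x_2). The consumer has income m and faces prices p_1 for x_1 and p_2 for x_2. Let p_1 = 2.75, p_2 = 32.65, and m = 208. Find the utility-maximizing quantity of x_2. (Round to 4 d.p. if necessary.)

x_2* = 5.7638

Here 5·2.75 + 4·32.65 = 144.35, giving x_2* = 5.7638.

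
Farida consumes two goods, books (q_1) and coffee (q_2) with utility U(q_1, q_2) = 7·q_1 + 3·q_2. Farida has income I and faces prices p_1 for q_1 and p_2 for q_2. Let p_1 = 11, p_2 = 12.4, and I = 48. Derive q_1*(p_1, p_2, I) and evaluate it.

Linear utility — the consumer picks whichever good has higher MU/price: 7/11 = 0.6364 vs 3/12.4 = 0.2419.
q_1 gives more utility per dollar, so spend all income on q_1: q_1* = I/p_1, q_2* = 0.
Numerically: q_1* = 4.3636, q_2* = 0.

q_1* = 4.3636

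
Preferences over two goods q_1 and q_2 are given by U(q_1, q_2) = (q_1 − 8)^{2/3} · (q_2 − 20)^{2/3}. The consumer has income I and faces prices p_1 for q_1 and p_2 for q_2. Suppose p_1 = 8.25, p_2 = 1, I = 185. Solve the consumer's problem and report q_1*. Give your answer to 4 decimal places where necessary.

q_1* = 14

MRS = (q_2−20)/(q_1−8). Tangency with p_1/p_2 gives q_2−20 = (p_1/p_2)·(q_1−8).
After buying the subsistence bundle (8, 20), a share 0.5 of the remaining income goes to q_1: q_1* = 8 + 0.5·(I − 8p_1 − 20p_2)/p_1.
Discretionary income = 185 − 8·8.25 − 20·1 = 99; q_1* = 8 + 0.5·99/8.25 = 14.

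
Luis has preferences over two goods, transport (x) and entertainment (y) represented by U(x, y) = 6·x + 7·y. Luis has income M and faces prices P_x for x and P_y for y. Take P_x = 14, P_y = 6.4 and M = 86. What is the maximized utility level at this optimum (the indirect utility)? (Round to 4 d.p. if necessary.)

V = 94.0625

Perfect substitutes: compare marginal utility per dollar. 6/P_x vs 7/P_y → 0.4286 vs 1.0938.
y gives more utility per dollar, so spend all income on y: y* = M/P_y, x* = 0.
Numerically: x* = 0, y* = 13.4375.
Utility at the optimum: U(0, 13.4375) = 94.0625.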